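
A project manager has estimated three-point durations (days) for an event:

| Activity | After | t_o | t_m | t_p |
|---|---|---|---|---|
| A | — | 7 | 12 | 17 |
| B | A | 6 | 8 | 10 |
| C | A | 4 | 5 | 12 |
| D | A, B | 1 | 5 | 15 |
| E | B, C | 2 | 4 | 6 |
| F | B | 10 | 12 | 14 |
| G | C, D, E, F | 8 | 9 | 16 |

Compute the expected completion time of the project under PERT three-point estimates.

42 days

te_A = (7 + 4·12 + 17)/6 = 72/6 = 12
te_B = (6 + 4·8 + 10)/6 = 48/6 = 8
te_C = (4 + 4·5 + 12)/6 = 36/6 = 6
te_D = (1 + 4·5 + 15)/6 = 36/6 = 6
te_E = (2 + 4·4 + 6)/6 = 24/6 = 4
te_F = (10 + 4·12 + 14)/6 = 72/6 = 12
te_G = (8 + 4·9 + 16)/6 = 60/6 = 10

Forward pass:
ES_A = 0; EF_A = 12
ES_B = 12; EF_B = 12+8 = 20
ES_C = 12; EF_C = 12+6 = 18
ES_D = max(EF_A=12, EF_B=20) = 20; EF_D = 20+6 = 26
ES_E = max(EF_B=20, EF_C=18) = 20; EF_E = 20+4 = 24
ES_F = 20; EF_F = 20+12 = 32
ES_G = max(EF_C=18, EF_D=26, EF_E=24, EF_F=32) = 32; EF_G = 32+10 = 42
Expected project duration μ = 42 days. Critical path: A → B → F → G.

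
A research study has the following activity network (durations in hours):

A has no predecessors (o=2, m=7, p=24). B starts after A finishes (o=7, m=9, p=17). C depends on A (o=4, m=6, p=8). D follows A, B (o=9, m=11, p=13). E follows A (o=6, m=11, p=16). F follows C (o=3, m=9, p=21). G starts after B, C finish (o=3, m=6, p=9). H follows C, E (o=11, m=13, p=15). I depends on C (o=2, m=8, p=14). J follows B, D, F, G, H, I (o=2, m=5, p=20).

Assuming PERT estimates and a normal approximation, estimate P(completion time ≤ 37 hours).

0.277

te_A = (2 + 4·7 + 24)/6 = 54/6 = 9; σ²_A = ((24−2)/6)² = 13.444
te_B = (7 + 4·9 + 17)/6 = 60/6 = 10; σ²_B = ((17−7)/6)² = 2.778
te_C = (4 + 4·6 + 8)/6 = 36/6 = 6; σ²_C = ((8−4)/6)² = 0.444
te_D = (9 + 4·11 + 13)/6 = 66/6 = 11; σ²_D = ((13−9)/6)² = 0.444
te_E = (6 + 4·11 + 16)/6 = 66/6 = 11; σ²_E = ((16−6)/6)² = 2.778
te_F = (3 + 4·9 + 21)/6 = 60/6 = 10; σ²_F = ((21−3)/6)² = 9.000
te_G = (3 + 4·6 + 9)/6 = 36/6 = 6; σ²_G = ((9−3)/6)² = 1.000
te_H = (11 + 4·13 + 15)/6 = 78/6 = 13; σ²_H = ((15−11)/6)² = 0.444
te_I = (2 + 4·8 + 14)/6 = 48/6 = 8; σ²_I = ((14−2)/6)² = 4.000
te_J = (2 + 4·5 + 20)/6 = 42/6 = 7; σ²_J = ((20−2)/6)² = 9.000

Forward pass:
ES_A = 0; EF_A = 9
ES_B = 9; EF_B = 9+10 = 19
ES_C = 9; EF_C = 9+6 = 15
ES_D = max(EF_A=9, EF_B=19) = 19; EF_D = 19+11 = 30
ES_E = 9; EF_E = 9+11 = 20
ES_F = 15; EF_F = 15+10 = 25
ES_G = max(EF_B=19, EF_C=15) = 19; EF_G = 19+6 = 25
ES_H = max(EF_C=15, EF_E=20) = 20; EF_H = 20+13 = 33
ES_I = 15; EF_I = 15+8 = 23
ES_J = max(EF_B=19, EF_D=30, EF_F=25, EF_G=25, EF_H=33, EF_I=23) = 33; EF_J = 33+7 = 40
Expected project duration μ = 40 hours. Critical path: A → E → H → J.

Variance along critical path = 13.444 + 2.778 + 0.444 + 9.000 = 25.667; σ = √25.667 = 5.066 hours.
Z = (37 − 40) / 5.066 = -0.592
P(T ≤ 37) = Φ(-0.592) ≈ 0.277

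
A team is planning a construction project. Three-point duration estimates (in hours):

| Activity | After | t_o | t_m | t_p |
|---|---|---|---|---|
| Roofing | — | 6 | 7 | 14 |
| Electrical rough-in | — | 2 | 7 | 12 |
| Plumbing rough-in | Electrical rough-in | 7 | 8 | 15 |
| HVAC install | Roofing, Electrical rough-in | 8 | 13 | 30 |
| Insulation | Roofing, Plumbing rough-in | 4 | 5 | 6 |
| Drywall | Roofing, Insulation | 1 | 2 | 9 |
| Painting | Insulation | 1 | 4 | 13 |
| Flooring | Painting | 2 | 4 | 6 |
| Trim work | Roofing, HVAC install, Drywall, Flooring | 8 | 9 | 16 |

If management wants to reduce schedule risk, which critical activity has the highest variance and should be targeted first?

te_Roofing = (6 + 4·7 + 14)/6 = 48/6 = 8; σ²_Roofing = ((14−6)/6)² = 1.778
te_Electrical rough-in = (2 + 4·7 + 12)/6 = 42/6 = 7; σ²_Electrical rough-in = ((12−2)/6)² = 2.778
te_Plumbing rough-in = (7 + 4·8 + 15)/6 = 54/6 = 9; σ²_Plumbing rough-in = ((15−7)/6)² = 1.778
te_HVAC install = (8 + 4·13 + 30)/6 = 90/6 = 15; σ²_HVAC install = ((30−8)/6)² = 13.444
te_Insulation = (4 + 4·5 + 6)/6 = 30/6 = 5; σ²_Insulation = ((6−4)/6)² = 0.111
te_Drywall = (1 + 4·2 + 9)/6 = 18/6 = 3; σ²_Drywall = ((9−1)/6)² = 1.778
te_Painting = (1 + 4·4 + 13)/6 = 30/6 = 5; σ²_Painting = ((13−1)/6)² = 4.000
te_Flooring = (2 + 4·4 + 6)/6 = 24/6 = 4; σ²_Flooring = ((6−2)/6)² = 0.444
te_Trim work = (8 + 4·9 + 16)/6 = 60/6 = 10; σ²_Trim work = ((16−8)/6)² = 1.778

Forward pass:
ES_Roofing = 0; EF_Roofing = 8
ES_Electrical rough-in = 0; EF_Electrical rough-in = 7
ES_Plumbing rough-in = 7; EF_Plumbing rough-in = 7+9 = 16
ES_HVAC install = max(EF_Roofing=8, EF_Electrical rough-in=7) = 8; EF_HVAC install = 8+15 = 23
ES_Insulation = max(EF_Roofing=8, EF_Plumbing rough-in=16) = 16; EF_Insulation = 16+5 = 21
ES_Drywall = max(EF_Roofing=8, EF_Insulation=21) = 21; EF_Drywall = 21+3 = 24
ES_Painting = 21; EF_Painting = 21+5 = 26
ES_Flooring = 26; EF_Flooring = 26+4 = 30
ES_Trim work = max(EF_Roofing=8, EF_HVAC install=23, EF_Drywall=24, EF_Flooring=30) = 30; EF_Trim work = 30+10 = 40
Expected project duration μ = 40 hours. Critical path: Electrical rough-in → Plumbing rough-in → Insulation → Painting → Flooring → Trim work.

Variances on critical path: σ²_Electrical rough-in=2.778, σ²_Plumbing rough-in=1.778, σ²_Insulation=0.111, σ²_Painting=4.000, σ²_Flooring=0.444, σ²_Trim work=1.778.
Largest is σ²_Painting = 4.000.

Painting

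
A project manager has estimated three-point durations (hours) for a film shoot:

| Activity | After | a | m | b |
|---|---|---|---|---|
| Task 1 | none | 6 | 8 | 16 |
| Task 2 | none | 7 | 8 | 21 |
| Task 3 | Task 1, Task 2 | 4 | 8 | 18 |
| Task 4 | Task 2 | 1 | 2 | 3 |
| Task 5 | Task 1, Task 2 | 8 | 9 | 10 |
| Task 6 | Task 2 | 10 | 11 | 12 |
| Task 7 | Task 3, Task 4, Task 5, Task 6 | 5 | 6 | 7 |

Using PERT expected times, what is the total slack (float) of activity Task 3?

2 hours

te_Task 1 = (6 + 4·8 + 16)/6 = 54/6 = 9
te_Task 2 = (7 + 4·8 + 21)/6 = 60/6 = 10
te_Task 3 = (4 + 4·8 + 18)/6 = 54/6 = 9
te_Task 4 = (1 + 4·2 + 3)/6 = 12/6 = 2
te_Task 5 = (8 + 4·9 + 10)/6 = 54/6 = 9
te_Task 6 = (10 + 4·11 + 12)/6 = 66/6 = 11
te_Task 7 = (5 + 4·6 + 7)/6 = 36/6 = 6

Forward pass:
ES_Task 1 = 0; EF_Task 1 = 9
ES_Task 2 = 0; EF_Task 2 = 10
ES_Task 3 = max(EF_Task 1=9, EF_Task 2=10) = 10; EF_Task 3 = 10+9 = 19
ES_Task 4 = 10; EF_Task 4 = 10+2 = 12
ES_Task 5 = max(EF_Task 1=9, EF_Task 2=10) = 10; EF_Task 5 = 10+9 = 19
ES_Task 6 = 10; EF_Task 6 = 10+11 = 21
ES_Task 7 = max(EF_Task 3=19, EF_Task 4=12, EF_Task 5=19, EF_Task 6=21) = 21; EF_Task 7 = 21+6 = 27
Expected project duration μ = 27 hours. Critical path: Task 2 → Task 6 → Task 7.

Backward pass:
LF_Task 7 = 27; LS_Task 7 = 27−6 = 21
LF_Task 6 = LS_Task 7 = 21; LS_Task 6 = 21−11 = 10
LF_Task 5 = LS_Task 7 = 21; LS_Task 5 = 21−9 = 12
LF_Task 4 = LS_Task 7 = 21; LS_Task 4 = 21−2 = 19
LF_Task 3 = LS_Task 7 = 21; LS_Task 3 = 21−9 = 12
LF_Task 2 = min(LS_Task 3=12, LS_Task 4=19, LS_Task 5=12, LS_Task 6=10) = 10; LS_Task 2 = 10−10 = 0
LF_Task 1 = min(LS_Task 3=12, LS_Task 5=12) = 12; LS_Task 1 = 12−9 = 3
Slack_Task 3 = LS_Task 3 − ES_Task 3 = 12 − 10 = 2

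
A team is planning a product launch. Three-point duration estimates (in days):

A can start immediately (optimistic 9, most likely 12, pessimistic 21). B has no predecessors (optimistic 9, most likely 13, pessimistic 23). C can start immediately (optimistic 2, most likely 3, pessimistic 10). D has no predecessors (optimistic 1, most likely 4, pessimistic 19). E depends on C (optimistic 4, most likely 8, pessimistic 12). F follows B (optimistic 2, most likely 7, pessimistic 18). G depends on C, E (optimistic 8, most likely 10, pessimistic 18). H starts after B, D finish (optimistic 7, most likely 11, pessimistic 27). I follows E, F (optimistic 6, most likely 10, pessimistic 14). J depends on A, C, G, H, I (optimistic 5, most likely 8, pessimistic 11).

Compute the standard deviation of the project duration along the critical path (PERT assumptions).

te_A = (9 + 4·12 + 21)/6 = 78/6 = 13; σ²_A = ((21−9)/6)² = 4.000
te_B = (9 + 4·13 + 23)/6 = 84/6 = 14; σ²_B = ((23−9)/6)² = 5.444
te_C = (2 + 4·3 + 10)/6 = 24/6 = 4; σ²_C = ((10−2)/6)² = 1.778
te_D = (1 + 4·4 + 19)/6 = 36/6 = 6; σ²_D = ((19−1)/6)² = 9.000
te_E = (4 + 4·8 + 12)/6 = 48/6 = 8; σ²_E = ((12−4)/6)² = 1.778
te_F = (2 + 4·7 + 18)/6 = 48/6 = 8; σ²_F = ((18−2)/6)² = 7.111
te_G = (8 + 4·10 + 18)/6 = 66/6 = 11; σ²_G = ((18−8)/6)² = 2.778
te_H = (7 + 4·11 + 27)/6 = 78/6 = 13; σ²_H = ((27−7)/6)² = 11.111
te_I = (6 + 4·10 + 14)/6 = 60/6 = 10; σ²_I = ((14−6)/6)² = 1.778
te_J = (5 + 4·8 + 11)/6 = 48/6 = 8; σ²_J = ((11−5)/6)² = 1.000

Forward pass:
ES_A = 0; EF_A = 13
ES_B = 0; EF_B = 14
ES_C = 0; EF_C = 4
ES_D = 0; EF_D = 6
ES_E = 4; EF_E = 4+8 = 12
ES_F = 14; EF_F = 14+8 = 22
ES_G = max(EF_C=4, EF_E=12) = 12; EF_G = 12+11 = 23
ES_H = max(EF_B=14, EF_D=6) = 14; EF_H = 14+13 = 27
ES_I = max(EF_E=12, EF_F=22) = 22; EF_I = 22+10 = 32
ES_J = max(EF_A=13, EF_C=4, EF_G=23, EF_H=27, EF_I=32) = 32; EF_J = 32+8 = 40
Expected project duration μ = 40 days. Critical path: B → F → I → J.

Variance along critical path = 5.444 + 7.111 + 1.778 + 1.000 = 15.333
σ = √15.333 = 3.916 days

3.92 days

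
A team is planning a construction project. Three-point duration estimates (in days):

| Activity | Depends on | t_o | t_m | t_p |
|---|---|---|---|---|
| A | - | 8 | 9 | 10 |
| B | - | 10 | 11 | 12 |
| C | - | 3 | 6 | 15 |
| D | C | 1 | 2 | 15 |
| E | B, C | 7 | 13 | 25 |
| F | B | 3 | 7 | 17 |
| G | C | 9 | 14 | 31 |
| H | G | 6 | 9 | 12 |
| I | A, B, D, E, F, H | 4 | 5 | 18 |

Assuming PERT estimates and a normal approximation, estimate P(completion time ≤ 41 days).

0.659

te_A = (8 + 4·9 + 10)/6 = 54/6 = 9; σ²_A = ((10−8)/6)² = 0.111
te_B = (10 + 4·11 + 12)/6 = 66/6 = 11; σ²_B = ((12−10)/6)² = 0.111
te_C = (3 + 4·6 + 15)/6 = 42/6 = 7; σ²_C = ((15−3)/6)² = 4.000
te_D = (1 + 4·2 + 15)/6 = 24/6 = 4; σ²_D = ((15−1)/6)² = 5.444
te_E = (7 + 4·13 + 25)/6 = 84/6 = 14; σ²_E = ((25−7)/6)² = 9.000
te_F = (3 + 4·7 + 17)/6 = 48/6 = 8; σ²_F = ((17−3)/6)² = 5.444
te_G = (9 + 4·14 + 31)/6 = 96/6 = 16; σ²_G = ((31−9)/6)² = 13.444
te_H = (6 + 4·9 + 12)/6 = 54/6 = 9; σ²_H = ((12−6)/6)² = 1.000
te_I = (4 + 4·5 + 18)/6 = 42/6 = 7; σ²_I = ((18−4)/6)² = 5.444

Forward pass:
ES_A = 0; EF_A = 9
ES_B = 0; EF_B = 11
ES_C = 0; EF_C = 7
ES_D = 7; EF_D = 7+4 = 11
ES_E = max(EF_B=11, EF_C=7) = 11; EF_E = 11+14 = 25
ES_F = 11; EF_F = 11+8 = 19
ES_G = 7; EF_G = 7+16 = 23
ES_H = 23; EF_H = 23+9 = 32
ES_I = max(EF_A=9, EF_B=11, EF_D=11, EF_E=25, EF_F=19, EF_H=32) = 32; EF_I = 32+7 = 39
Expected project duration μ = 39 days. Critical path: C → G → H → I.

Variance along critical path = 4.000 + 13.444 + 1.000 + 5.444 = 23.889; σ = √23.889 = 4.888 days.
Z = (41 − 39) / 4.888 = 0.409
P(T ≤ 41) = Φ(0.409) ≈ 0.659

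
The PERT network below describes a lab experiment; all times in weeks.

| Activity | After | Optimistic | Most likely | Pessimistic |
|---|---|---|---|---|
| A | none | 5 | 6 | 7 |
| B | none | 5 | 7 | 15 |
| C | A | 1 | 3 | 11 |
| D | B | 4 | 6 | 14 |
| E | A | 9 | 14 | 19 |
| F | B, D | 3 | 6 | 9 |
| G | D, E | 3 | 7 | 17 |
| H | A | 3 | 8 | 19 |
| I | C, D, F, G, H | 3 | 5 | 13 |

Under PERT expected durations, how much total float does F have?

te_A = (5 + 4·6 + 7)/6 = 36/6 = 6
te_B = (5 + 4·7 + 15)/6 = 48/6 = 8
te_C = (1 + 4·3 + 11)/6 = 24/6 = 4
te_D = (4 + 4·6 + 14)/6 = 42/6 = 7
te_E = (9 + 4·14 + 19)/6 = 84/6 = 14
te_F = (3 + 4·6 + 9)/6 = 36/6 = 6
te_G = (3 + 4·7 + 17)/6 = 48/6 = 8
te_H = (3 + 4·8 + 19)/6 = 54/6 = 9
te_I = (3 + 4·5 + 13)/6 = 36/6 = 6

Forward pass:
ES_A = 0; EF_A = 6
ES_B = 0; EF_B = 8
ES_C = 6; EF_C = 6+4 = 10
ES_D = 8; EF_D = 8+7 = 15
ES_E = 6; EF_E = 6+14 = 20
ES_F = max(EF_B=8, EF_D=15) = 15; EF_F = 15+6 = 21
ES_G = max(EF_D=15, EF_E=20) = 20; EF_G = 20+8 = 28
ES_H = 6; EF_H = 6+9 = 15
ES_I = max(EF_C=10, EF_D=15, EF_F=21, EF_G=28, EF_H=15) = 28; EF_I = 28+6 = 34
Expected project duration μ = 34 weeks. Critical path: A → E → G → I.

Backward pass:
LF_I = 34; LS_I = 34−6 = 28
LF_H = LS_I = 28; LS_H = 28−9 = 19
LF_G = LS_I = 28; LS_G = 28−8 = 20
LF_F = LS_I = 28; LS_F = 28−6 = 22
LF_E = LS_G = 20; LS_E = 20−14 = 6
LF_D = min(LS_F=22, LS_G=20, LS_I=28) = 20; LS_D = 20−7 = 13
LF_C = LS_I = 28; LS_C = 28−4 = 24
LF_B = min(LS_D=13, LS_F=22) = 13; LS_B = 13−8 = 5
LF_A = min(LS_C=24, LS_E=6, LS_H=19) = 6; LS_A = 6−6 = 0
Slack_F = LS_F − ES_F = 22 − 15 = 7

7 weeks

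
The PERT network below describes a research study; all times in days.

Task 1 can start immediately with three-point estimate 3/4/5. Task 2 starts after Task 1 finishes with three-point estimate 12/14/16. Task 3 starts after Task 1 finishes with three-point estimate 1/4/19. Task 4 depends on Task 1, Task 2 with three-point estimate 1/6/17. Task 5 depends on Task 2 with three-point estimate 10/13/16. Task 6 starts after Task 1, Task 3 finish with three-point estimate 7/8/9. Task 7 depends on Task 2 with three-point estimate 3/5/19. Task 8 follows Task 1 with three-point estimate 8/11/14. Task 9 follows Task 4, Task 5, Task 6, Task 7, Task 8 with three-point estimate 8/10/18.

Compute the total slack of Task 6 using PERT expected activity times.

te_Task 1 = (3 + 4·4 + 5)/6 = 24/6 = 4
te_Task 2 = (12 + 4·14 + 16)/6 = 84/6 = 14
te_Task 3 = (1 + 4·4 + 19)/6 = 36/6 = 6
te_Task 4 = (1 + 4·6 + 17)/6 = 42/6 = 7
te_Task 5 = (10 + 4·13 + 16)/6 = 78/6 = 13
te_Task 6 = (7 + 4·8 + 9)/6 = 48/6 = 8
te_Task 7 = (3 + 4·5 + 19)/6 = 42/6 = 7
te_Task 8 = (8 + 4·11 + 14)/6 = 66/6 = 11
te_Task 9 = (8 + 4·10 + 18)/6 = 66/6 = 11

Forward pass:
ES_Task 1 = 0; EF_Task 1 = 4
ES_Task 2 = 4; EF_Task 2 = 4+14 = 18
ES_Task 3 = 4; EF_Task 3 = 4+6 = 10
ES_Task 4 = max(EF_Task 1=4, EF_Task 2=18) = 18; EF_Task 4 = 18+7 = 25
ES_Task 5 = 18; EF_Task 5 = 18+13 = 31
ES_Task 6 = max(EF_Task 1=4, EF_Task 3=10) = 10; EF_Task 6 = 10+8 = 18
ES_Task 7 = 18; EF_Task 7 = 18+7 = 25
ES_Task 8 = 4; EF_Task 8 = 4+11 = 15
ES_Task 9 = max(EF_Task 4=25, EF_Task 5=31, EF_Task 6=18, EF_Task 7=25, EF_Task 8=15) = 31; EF_Task 9 = 31+11 = 42
Expected project duration μ = 42 days. Critical path: Task 1 → Task 2 → Task 5 → Task 9.

Backward pass:
LF_Task 9 = 42; LS_Task 9 = 42−11 = 31
LF_Task 8 = LS_Task 9 = 31; LS_Task 8 = 31−11 = 20
LF_Task 7 = LS_Task 9 = 31; LS_Task 7 = 31−7 = 24
LF_Task 6 = LS_Task 9 = 31; LS_Task 6 = 31−8 = 23
LF_Task 5 = LS_Task 9 = 31; LS_Task 5 = 31−13 = 18
LF_Task 4 = LS_Task 9 = 31; LS_Task 4 = 31−7 = 24
LF_Task 3 = LS_Task 6 = 23; LS_Task 3 = 23−6 = 17
LF_Task 2 = min(LS_Task 4=24, LS_Task 5=18, LS_Task 7=24) = 18; LS_Task 2 = 18−14 = 4
LF_Task 1 = min(LS_Task 2=4, LS_Task 3=17, LS_Task 4=24, LS_Task 6=23, LS_Task 8=20) = 4; LS_Task 1 = 4−4 = 0
Slack_Task 6 = LS_Task 6 − ES_Task 6 = 23 − 10 = 13

13 days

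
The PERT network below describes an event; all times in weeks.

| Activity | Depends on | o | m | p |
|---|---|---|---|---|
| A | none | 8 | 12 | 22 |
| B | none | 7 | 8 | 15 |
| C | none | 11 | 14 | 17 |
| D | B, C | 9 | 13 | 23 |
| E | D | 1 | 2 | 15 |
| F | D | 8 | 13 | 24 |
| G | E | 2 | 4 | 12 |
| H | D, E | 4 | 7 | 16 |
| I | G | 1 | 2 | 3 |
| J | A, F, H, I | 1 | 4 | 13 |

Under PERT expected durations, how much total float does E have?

2 weeks

te_A = (8 + 4·12 + 22)/6 = 78/6 = 13
te_B = (7 + 4·8 + 15)/6 = 54/6 = 9
te_C = (11 + 4·14 + 17)/6 = 84/6 = 14
te_D = (9 + 4·13 + 23)/6 = 84/6 = 14
te_E = (1 + 4·2 + 15)/6 = 24/6 = 4
te_F = (8 + 4·13 + 24)/6 = 84/6 = 14
te_G = (2 + 4·4 + 12)/6 = 30/6 = 5
te_H = (4 + 4·7 + 16)/6 = 48/6 = 8
te_I = (1 + 4·2 + 3)/6 = 12/6 = 2
te_J = (1 + 4·4 + 13)/6 = 30/6 = 5

Forward pass:
ES_A = 0; EF_A = 13
ES_B = 0; EF_B = 9
ES_C = 0; EF_C = 14
ES_D = max(EF_B=9, EF_C=14) = 14; EF_D = 14+14 = 28
ES_E = 28; EF_E = 28+4 = 32
ES_F = 28; EF_F = 28+14 = 42
ES_G = 32; EF_G = 32+5 = 37
ES_H = max(EF_D=28, EF_E=32) = 32; EF_H = 32+8 = 40
ES_I = 37; EF_I = 37+2 = 39
ES_J = max(EF_A=13, EF_F=42, EF_H=40, EF_I=39) = 42; EF_J = 42+5 = 47
Expected project duration μ = 47 weeks. Critical path: C → D → F → J.

Backward pass:
LF_J = 47; LS_J = 47−5 = 42
LF_I = LS_J = 42; LS_I = 42−2 = 40
LF_H = LS_J = 42; LS_H = 42−8 = 34
LF_G = LS_I = 40; LS_G = 40−5 = 35
LF_F = LS_J = 42; LS_F = 42−14 = 28
LF_E = min(LS_G=35, LS_H=34) = 34; LS_E = 34−4 = 30
LF_D = min(LS_E=30, LS_F=28, LS_H=34) = 28; LS_D = 28−14 = 14
LF_C = LS_D = 14; LS_C = 14−14 = 0
LF_B = LS_D = 14; LS_B = 14−9 = 5
LF_A = LS_J = 42; LS_A = 42−13 = 29
Slack_E = LS_E − ES_E = 30 − 28 = 2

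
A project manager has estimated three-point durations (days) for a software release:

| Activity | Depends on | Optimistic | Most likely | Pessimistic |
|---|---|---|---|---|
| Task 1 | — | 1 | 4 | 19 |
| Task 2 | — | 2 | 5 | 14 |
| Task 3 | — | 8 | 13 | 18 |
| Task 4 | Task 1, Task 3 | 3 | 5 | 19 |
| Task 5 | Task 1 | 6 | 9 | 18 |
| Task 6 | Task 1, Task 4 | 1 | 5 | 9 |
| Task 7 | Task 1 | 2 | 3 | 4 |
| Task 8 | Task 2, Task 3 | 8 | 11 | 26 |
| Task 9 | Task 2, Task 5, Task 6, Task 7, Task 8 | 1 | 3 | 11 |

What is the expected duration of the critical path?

te_Task 1 = (1 + 4·4 + 19)/6 = 36/6 = 6
te_Task 2 = (2 + 4·5 + 14)/6 = 36/6 = 6
te_Task 3 = (8 + 4·13 + 18)/6 = 78/6 = 13
te_Task 4 = (3 + 4·5 + 19)/6 = 42/6 = 7
te_Task 5 = (6 + 4·9 + 18)/6 = 60/6 = 10
te_Task 6 = (1 + 4·5 + 9)/6 = 30/6 = 5
te_Task 7 = (2 + 4·3 + 4)/6 = 18/6 = 3
te_Task 8 = (8 + 4·11 + 26)/6 = 78/6 = 13
te_Task 9 = (1 + 4·3 + 11)/6 = 24/6 = 4

Forward pass:
ES_Task 1 = 0; EF_Task 1 = 6
ES_Task 2 = 0; EF_Task 2 = 6
ES_Task 3 = 0; EF_Task 3 = 13
ES_Task 4 = max(EF_Task 1=6, EF_Task 3=13) = 13; EF_Task 4 = 13+7 = 20
ES_Task 5 = 6; EF_Task 5 = 6+10 = 16
ES_Task 6 = max(EF_Task 1=6, EF_Task 4=20) = 20; EF_Task 6 = 20+5 = 25
ES_Task 7 = 6; EF_Task 7 = 6+3 = 9
ES_Task 8 = max(EF_Task 2=6, EF_Task 3=13) = 13; EF_Task 8 = 13+13 = 26
ES_Task 9 = max(EF_Task 2=6, EF_Task 5=16, EF_Task 6=25, EF_Task 7=9, EF_Task 8=26) = 26; EF_Task 9 = 26+4 = 30
Expected project duration μ = 30 days. Critical path: Task 3 → Task 8 → Task 9.

30 days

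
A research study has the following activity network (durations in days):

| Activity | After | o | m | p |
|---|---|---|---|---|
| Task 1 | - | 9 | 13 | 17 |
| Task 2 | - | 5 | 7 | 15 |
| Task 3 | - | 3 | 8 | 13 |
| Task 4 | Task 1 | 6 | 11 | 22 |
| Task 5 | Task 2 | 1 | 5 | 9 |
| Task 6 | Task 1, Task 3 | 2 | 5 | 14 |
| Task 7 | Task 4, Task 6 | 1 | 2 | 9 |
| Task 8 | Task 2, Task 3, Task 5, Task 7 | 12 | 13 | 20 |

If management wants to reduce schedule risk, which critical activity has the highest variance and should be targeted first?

Task 4

te_Task 1 = (9 + 4·13 + 17)/6 = 78/6 = 13; σ²_Task 1 = ((17−9)/6)² = 1.778
te_Task 2 = (5 + 4·7 + 15)/6 = 48/6 = 8; σ²_Task 2 = ((15−5)/6)² = 2.778
te_Task 3 = (3 + 4·8 + 13)/6 = 48/6 = 8; σ²_Task 3 = ((13−3)/6)² = 2.778
te_Task 4 = (6 + 4·11 + 22)/6 = 72/6 = 12; σ²_Task 4 = ((22−6)/6)² = 7.111
te_Task 5 = (1 + 4·5 + 9)/6 = 30/6 = 5; σ²_Task 5 = ((9−1)/6)² = 1.778
te_Task 6 = (2 + 4·5 + 14)/6 = 36/6 = 6; σ²_Task 6 = ((14−2)/6)² = 4.000
te_Task 7 = (1 + 4·2 + 9)/6 = 18/6 = 3; σ²_Task 7 = ((9−1)/6)² = 1.778
te_Task 8 = (12 + 4·13 + 20)/6 = 84/6 = 14; σ²_Task 8 = ((20−12)/6)² = 1.778

Forward pass:
ES_Task 1 = 0; EF_Task 1 = 13
ES_Task 2 = 0; EF_Task 2 = 8
ES_Task 3 = 0; EF_Task 3 = 8
ES_Task 4 = 13; EF_Task 4 = 13+12 = 25
ES_Task 5 = 8; EF_Task 5 = 8+5 = 13
ES_Task 6 = max(EF_Task 1=13, EF_Task 3=8) = 13; EF_Task 6 = 13+6 = 19
ES_Task 7 = max(EF_Task 4=25, EF_Task 6=19) = 25; EF_Task 7 = 25+3 = 28
ES_Task 8 = max(EF_Task 2=8, EF_Task 3=8, EF_Task 5=13, EF_Task 7=28) = 28; EF_Task 8 = 28+14 = 42
Expected project duration μ = 42 days. Critical path: Task 1 → Task 4 → Task 7 → Task 8.

Variances on critical path: σ²_Task 1=1.778, σ²_Task 4=7.111, σ²_Task 7=1.778, σ²_Task 8=1.778.
Largest is σ²_Task 4 = 7.111.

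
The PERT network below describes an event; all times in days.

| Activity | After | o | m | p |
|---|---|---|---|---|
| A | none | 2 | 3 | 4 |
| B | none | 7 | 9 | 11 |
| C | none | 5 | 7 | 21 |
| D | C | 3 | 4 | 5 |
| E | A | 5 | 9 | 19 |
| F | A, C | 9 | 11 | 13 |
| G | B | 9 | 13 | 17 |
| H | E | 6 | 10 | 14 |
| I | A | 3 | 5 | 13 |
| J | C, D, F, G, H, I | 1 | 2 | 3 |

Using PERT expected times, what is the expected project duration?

25 days

te_A = (2 + 4·3 + 4)/6 = 18/6 = 3
te_B = (7 + 4·9 + 11)/6 = 54/6 = 9
te_C = (5 + 4·7 + 21)/6 = 54/6 = 9
te_D = (3 + 4·4 + 5)/6 = 24/6 = 4
te_E = (5 + 4·9 + 19)/6 = 60/6 = 10
te_F = (9 + 4·11 + 13)/6 = 66/6 = 11
te_G = (9 + 4·13 + 17)/6 = 78/6 = 13
te_H = (6 + 4·10 + 14)/6 = 60/6 = 10
te_I = (3 + 4·5 + 13)/6 = 36/6 = 6
te_J = (1 + 4·2 + 3)/6 = 12/6 = 2

Forward pass:
ES_A = 0; EF_A = 3
ES_B = 0; EF_B = 9
ES_C = 0; EF_C = 9
ES_D = 9; EF_D = 9+4 = 13
ES_E = 3; EF_E = 3+10 = 13
ES_F = max(EF_A=3, EF_C=9) = 9; EF_F = 9+11 = 20
ES_G = 9; EF_G = 9+13 = 22
ES_H = 13; EF_H = 13+10 = 23
ES_I = 3; EF_I = 3+6 = 9
ES_J = max(EF_C=9, EF_D=13, EF_F=20, EF_G=22, EF_H=23, EF_I=9) = 23; EF_J = 23+2 = 25
Expected project duration μ = 25 days. Critical path: A → E → H → J.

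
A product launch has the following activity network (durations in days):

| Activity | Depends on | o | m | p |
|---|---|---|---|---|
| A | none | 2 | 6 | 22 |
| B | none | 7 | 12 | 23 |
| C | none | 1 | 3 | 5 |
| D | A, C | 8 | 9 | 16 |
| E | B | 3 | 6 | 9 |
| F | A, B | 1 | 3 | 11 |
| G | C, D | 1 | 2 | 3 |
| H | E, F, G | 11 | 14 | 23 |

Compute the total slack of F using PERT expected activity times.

te_A = (2 + 4·6 + 22)/6 = 48/6 = 8
te_B = (7 + 4·12 + 23)/6 = 78/6 = 13
te_C = (1 + 4·3 + 5)/6 = 18/6 = 3
te_D = (8 + 4·9 + 16)/6 = 60/6 = 10
te_E = (3 + 4·6 + 9)/6 = 36/6 = 6
te_F = (1 + 4·3 + 11)/6 = 24/6 = 4
te_G = (1 + 4·2 + 3)/6 = 12/6 = 2
te_H = (11 + 4·14 + 23)/6 = 90/6 = 15

Forward pass:
ES_A = 0; EF_A = 8
ES_B = 0; EF_B = 13
ES_C = 0; EF_C = 3
ES_D = max(EF_A=8, EF_C=3) = 8; EF_D = 8+10 = 18
ES_E = 13; EF_E = 13+6 = 19
ES_F = max(EF_A=8, EF_B=13) = 13; EF_F = 13+4 = 17
ES_G = max(EF_C=3, EF_D=18) = 18; EF_G = 18+2 = 20
ES_H = max(EF_E=19, EF_F=17, EF_G=20) = 20; EF_H = 20+15 = 35
Expected project duration μ = 35 days. Critical path: A → D → G → H.

Backward pass:
LF_H = 35; LS_H = 35−15 = 20
LF_G = LS_H = 20; LS_G = 20−2 = 18
LF_F = LS_H = 20; LS_F = 20−4 = 16
LF_E = LS_H = 20; LS_E = 20−6 = 14
LF_D = LS_G = 18; LS_D = 18−10 = 8
LF_C = min(LS_D=8, LS_G=18) = 8; LS_C = 8−3 = 5
LF_B = min(LS_E=14, LS_F=16) = 14; LS_B = 14−13 = 1
LF_A = min(LS_D=8, LS_F=16) = 8; LS_A = 8−8 = 0
Slack_F = LS_F − ES_F = 16 − 13 = 3

3 days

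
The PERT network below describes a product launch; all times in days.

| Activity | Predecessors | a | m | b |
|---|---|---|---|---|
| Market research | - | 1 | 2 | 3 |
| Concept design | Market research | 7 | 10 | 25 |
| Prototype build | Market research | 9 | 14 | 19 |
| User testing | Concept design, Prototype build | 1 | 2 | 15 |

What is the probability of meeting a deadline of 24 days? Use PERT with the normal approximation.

0.917

te_Market research = (1 + 4·2 + 3)/6 = 12/6 = 2; σ²_Market research = ((3−1)/6)² = 0.111
te_Concept design = (7 + 4·10 + 25)/6 = 72/6 = 12; σ²_Concept design = ((25−7)/6)² = 9.000
te_Prototype build = (9 + 4·14 + 19)/6 = 84/6 = 14; σ²_Prototype build = ((19−9)/6)² = 2.778
te_User testing = (1 + 4·2 + 15)/6 = 24/6 = 4; σ²_User testing = ((15−1)/6)² = 5.444

Forward pass:
ES_Market research = 0; EF_Market research = 2
ES_Concept design = 2; EF_Concept design = 2+12 = 14
ES_Prototype build = 2; EF_Prototype build = 2+14 = 16
ES_User testing = max(EF_Concept design=14, EF_Prototype build=16) = 16; EF_User testing = 16+4 = 20
Expected project duration μ = 20 days. Critical path: Market research → Prototype build → User testing.

Variance along critical path = 0.111 + 2.778 + 5.444 = 8.333; σ = √8.333 = 2.887 days.
Z = (24 − 20) / 2.887 = 1.386
P(T ≤ 24) = Φ(1.386) ≈ 0.917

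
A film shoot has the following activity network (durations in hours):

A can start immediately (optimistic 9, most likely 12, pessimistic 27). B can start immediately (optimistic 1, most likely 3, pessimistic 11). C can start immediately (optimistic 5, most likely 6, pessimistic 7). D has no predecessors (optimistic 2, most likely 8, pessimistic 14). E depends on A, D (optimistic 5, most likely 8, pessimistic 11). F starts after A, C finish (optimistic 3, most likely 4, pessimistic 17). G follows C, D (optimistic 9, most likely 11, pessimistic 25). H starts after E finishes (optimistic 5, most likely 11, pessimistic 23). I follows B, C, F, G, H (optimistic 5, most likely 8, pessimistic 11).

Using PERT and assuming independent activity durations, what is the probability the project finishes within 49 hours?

te_A = (9 + 4·12 + 27)/6 = 84/6 = 14; σ²_A = ((27−9)/6)² = 9.000
te_B = (1 + 4·3 + 11)/6 = 24/6 = 4; σ²_B = ((11−1)/6)² = 2.778
te_C = (5 + 4·6 + 7)/6 = 36/6 = 6; σ²_C = ((7−5)/6)² = 0.111
te_D = (2 + 4·8 + 14)/6 = 48/6 = 8; σ²_D = ((14−2)/6)² = 4.000
te_E = (5 + 4·8 + 11)/6 = 48/6 = 8; σ²_E = ((11−5)/6)² = 1.000
te_F = (3 + 4·4 + 17)/6 = 36/6 = 6; σ²_F = ((17−3)/6)² = 5.444
te_G = (9 + 4·11 + 25)/6 = 78/6 = 13; σ²_G = ((25−9)/6)² = 7.111
te_H = (5 + 4·11 + 23)/6 = 72/6 = 12; σ²_H = ((23−5)/6)² = 9.000
te_I = (5 + 4·8 + 11)/6 = 48/6 = 8; σ²_I = ((11−5)/6)² = 1.000

Forward pass:
ES_A = 0; EF_A = 14
ES_B = 0; EF_B = 4
ES_C = 0; EF_C = 6
ES_D = 0; EF_D = 8
ES_E = max(EF_A=14, EF_D=8) = 14; EF_E = 14+8 = 22
ES_F = max(EF_A=14, EF_C=6) = 14; EF_F = 14+6 = 20
ES_G = max(EF_C=6, EF_D=8) = 8; EF_G = 8+13 = 21
ES_H = 22; EF_H = 22+12 = 34
ES_I = max(EF_B=4, EF_C=6, EF_F=20, EF_G=21, EF_H=34) = 34; EF_I = 34+8 = 42
Expected project duration μ = 42 hours. Critical path: A → E → H → I.

Variance along critical path = 9.000 + 1.000 + 9.000 + 1.000 = 20.000; σ = √20.000 = 4.472 hours.
Z = (49 − 42) / 4.472 = 1.565
P(T ≤ 49) = Φ(1.565) ≈ 0.941

0.941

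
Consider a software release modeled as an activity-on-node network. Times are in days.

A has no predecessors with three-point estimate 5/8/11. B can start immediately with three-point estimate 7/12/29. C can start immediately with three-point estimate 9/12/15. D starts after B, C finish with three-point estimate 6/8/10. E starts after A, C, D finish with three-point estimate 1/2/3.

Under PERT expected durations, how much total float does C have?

2 days

te_A = (5 + 4·8 + 11)/6 = 48/6 = 8
te_B = (7 + 4·12 + 29)/6 = 84/6 = 14
te_C = (9 + 4·12 + 15)/6 = 72/6 = 12
te_D = (6 + 4·8 + 10)/6 = 48/6 = 8
te_E = (1 + 4·2 + 3)/6 = 12/6 = 2

Forward pass:
ES_A = 0; EF_A = 8
ES_B = 0; EF_B = 14
ES_C = 0; EF_C = 12
ES_D = max(EF_B=14, EF_C=12) = 14; EF_D = 14+8 = 22
ES_E = max(EF_A=8, EF_C=12, EF_D=22) = 22; EF_E = 22+2 = 24
Expected project duration μ = 24 days. Critical path: B → D → E.

Backward pass:
LF_E = 24; LS_E = 24−2 = 22
LF_D = LS_E = 22; LS_D = 22−8 = 14
LF_C = min(LS_D=14, LS_E=22) = 14; LS_C = 14−12 = 2
LF_B = LS_D = 14; LS_B = 14−14 = 0
LF_A = LS_E = 22; LS_A = 22−8 = 14
Slack_C = LS_C − ES_C = 2 − 0 = 2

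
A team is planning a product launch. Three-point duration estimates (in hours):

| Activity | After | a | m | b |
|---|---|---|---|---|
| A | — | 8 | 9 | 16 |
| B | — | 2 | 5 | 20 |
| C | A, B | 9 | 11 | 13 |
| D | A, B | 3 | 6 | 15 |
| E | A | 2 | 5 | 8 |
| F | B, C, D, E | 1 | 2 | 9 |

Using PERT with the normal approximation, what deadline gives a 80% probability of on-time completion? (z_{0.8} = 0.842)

25.7 hours

te_A = (8 + 4·9 + 16)/6 = 60/6 = 10; σ²_A = ((16−8)/6)² = 1.778
te_B = (2 + 4·5 + 20)/6 = 42/6 = 7; σ²_B = ((20−2)/6)² = 9.000
te_C = (9 + 4·11 + 13)/6 = 66/6 = 11; σ²_C = ((13−9)/6)² = 0.444
te_D = (3 + 4·6 + 15)/6 = 42/6 = 7; σ²_D = ((15−3)/6)² = 4.000
te_E = (2 + 4·5 + 8)/6 = 30/6 = 5; σ²_E = ((8−2)/6)² = 1.000
te_F = (1 + 4·2 + 9)/6 = 18/6 = 3; σ²_F = ((9−1)/6)² = 1.778

Forward pass:
ES_A = 0; EF_A = 10
ES_B = 0; EF_B = 7
ES_C = max(EF_A=10, EF_B=7) = 10; EF_C = 10+11 = 21
ES_D = max(EF_A=10, EF_B=7) = 10; EF_D = 10+7 = 17
ES_E = 10; EF_E = 10+5 = 15
ES_F = max(EF_B=7, EF_C=21, EF_D=17, EF_E=15) = 21; EF_F = 21+3 = 24
Expected project duration μ = 24 hours. Critical path: A → C → F.

Variance along critical path = 1.778 + 0.444 + 1.778 = 4.000; σ = 2.000 hours.
D = μ + z·σ = 24 + 0.842·2.000 = 25.7 hours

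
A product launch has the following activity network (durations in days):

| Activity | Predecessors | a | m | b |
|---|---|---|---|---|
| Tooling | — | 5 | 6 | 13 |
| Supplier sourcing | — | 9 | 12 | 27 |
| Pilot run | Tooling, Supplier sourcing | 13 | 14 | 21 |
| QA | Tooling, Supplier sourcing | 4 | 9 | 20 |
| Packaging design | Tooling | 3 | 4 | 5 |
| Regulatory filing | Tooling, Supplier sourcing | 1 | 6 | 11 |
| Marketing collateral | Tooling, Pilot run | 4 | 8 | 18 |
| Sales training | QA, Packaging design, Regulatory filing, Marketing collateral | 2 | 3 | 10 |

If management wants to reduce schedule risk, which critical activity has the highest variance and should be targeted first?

te_Tooling = (5 + 4·6 + 13)/6 = 42/6 = 7; σ²_Tooling = ((13−5)/6)² = 1.778
te_Supplier sourcing = (9 + 4·12 + 27)/6 = 84/6 = 14; σ²_Supplier sourcing = ((27−9)/6)² = 9.000
te_Pilot run = (13 + 4·14 + 21)/6 = 90/6 = 15; σ²_Pilot run = ((21−13)/6)² = 1.778
te_QA = (4 + 4·9 + 20)/6 = 60/6 = 10; σ²_QA = ((20−4)/6)² = 7.111
te_Packaging design = (3 + 4·4 + 5)/6 = 24/6 = 4; σ²_Packaging design = ((5−3)/6)² = 0.111
te_Regulatory filing = (1 + 4·6 + 11)/6 = 36/6 = 6; σ²_Regulatory filing = ((11−1)/6)² = 2.778
te_Marketing collateral = (4 + 4·8 + 18)/6 = 54/6 = 9; σ²_Marketing collateral = ((18−4)/6)² = 5.444
te_Sales training = (2 + 4·3 + 10)/6 = 24/6 = 4; σ²_Sales training = ((10−2)/6)² = 1.778

Forward pass:
ES_Tooling = 0; EF_Tooling = 7
ES_Supplier sourcing = 0; EF_Supplier sourcing = 14
ES_Pilot run = max(EF_Tooling=7, EF_Supplier sourcing=14) = 14; EF_Pilot run = 14+15 = 29
ES_QA = max(EF_Tooling=7, EF_Supplier sourcing=14) = 14; EF_QA = 14+10 = 24
ES_Packaging design = 7; EF_Packaging design = 7+4 = 11
ES_Regulatory filing = max(EF_Tooling=7, EF_Supplier sourcing=14) = 14; EF_Regulatory filing = 14+6 = 20
ES_Marketing collateral = max(EF_Tooling=7, EF_Pilot run=29) = 29; EF_Marketing collateral = 29+9 = 38
ES_Sales training = max(EF_QA=24, EF_Packaging design=11, EF_Regulatory filing=20, EF_Marketing collateral=38) = 38; EF_Sales training = 38+4 = 42
Expected project duration μ = 42 days. Critical path: Supplier sourcing → Pilot run → Marketing collateral → Sales training.

Variances on critical path: σ²_Supplier sourcing=9.000, σ²_Pilot run=1.778, σ²_Marketing collateral=5.444, σ²_Sales training=1.778.
Largest is σ²_Supplier sourcing = 9.000.

Supplier sourcing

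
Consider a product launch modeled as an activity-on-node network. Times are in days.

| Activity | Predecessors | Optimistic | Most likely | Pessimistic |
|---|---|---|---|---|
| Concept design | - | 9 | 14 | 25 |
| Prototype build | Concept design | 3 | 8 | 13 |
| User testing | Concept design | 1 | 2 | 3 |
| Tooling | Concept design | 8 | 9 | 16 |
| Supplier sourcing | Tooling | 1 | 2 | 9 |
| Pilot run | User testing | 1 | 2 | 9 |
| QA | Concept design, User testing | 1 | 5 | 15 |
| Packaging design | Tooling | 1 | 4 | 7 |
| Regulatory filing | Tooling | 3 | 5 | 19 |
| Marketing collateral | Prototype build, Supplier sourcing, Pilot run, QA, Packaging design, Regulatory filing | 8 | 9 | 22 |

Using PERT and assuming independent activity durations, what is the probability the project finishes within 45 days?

0.667

te_Concept design = (9 + 4·14 + 25)/6 = 90/6 = 15; σ²_Concept design = ((25−9)/6)² = 7.111
te_Prototype build = (3 + 4·8 + 13)/6 = 48/6 = 8; σ²_Prototype build = ((13−3)/6)² = 2.778
te_User testing = (1 + 4·2 + 3)/6 = 12/6 = 2; σ²_User testing = ((3−1)/6)² = 0.111
te_Tooling = (8 + 4·9 + 16)/6 = 60/6 = 10; σ²_Tooling = ((16−8)/6)² = 1.778
te_Supplier sourcing = (1 + 4·2 + 9)/6 = 18/6 = 3; σ²_Supplier sourcing = ((9−1)/6)² = 1.778
te_Pilot run = (1 + 4·2 + 9)/6 = 18/6 = 3; σ²_Pilot run = ((9−1)/6)² = 1.778
te_QA = (1 + 4·5 + 15)/6 = 36/6 = 6; σ²_QA = ((15−1)/6)² = 5.444
te_Packaging design = (1 + 4·4 + 7)/6 = 24/6 = 4; σ²_Packaging design = ((7−1)/6)² = 1.000
te_Regulatory filing = (3 + 4·5 + 19)/6 = 42/6 = 7; σ²_Regulatory filing = ((19−3)/6)² = 7.111
te_Marketing collateral = (8 + 4·9 + 22)/6 = 66/6 = 11; σ²_Marketing collateral = ((22−8)/6)² = 5.444

Forward pass:
ES_Concept design = 0; EF_Concept design = 15
ES_Prototype build = 15; EF_Prototype build = 15+8 = 23
ES_User testing = 15; EF_User testing = 15+2 = 17
ES_Tooling = 15; EF_Tooling = 15+10 = 25
ES_Supplier sourcing = 25; EF_Supplier sourcing = 25+3 = 28
ES_Pilot run = 17; EF_Pilot run = 17+3 = 20
ES_QA = max(EF_Concept design=15, EF_User testing=17) = 17; EF_QA = 17+6 = 23
ES_Packaging design = 25; EF_Packaging design = 25+4 = 29
ES_Regulatory filing = 25; EF_Regulatory filing = 25+7 = 32
ES_Marketing collateral = max(EF_Prototype build=23, EF_Supplier sourcing=28, EF_Pilot run=20, EF_QA=23, EF_Packaging design=29, EF_Regulatory filing=32) = 32; EF_Marketing collateral = 32+11 = 43
Expected project duration μ = 43 days. Critical path: Concept design → Tooling → Regulatory filing → Marketing collateral.

Variance along critical path = 7.111 + 1.778 + 7.111 + 5.444 = 21.444; σ = √21.444 = 4.631 days.
Z = (45 − 43) / 4.631 = 0.432
P(T ≤ 45) = Φ(0.432) ≈ 0.667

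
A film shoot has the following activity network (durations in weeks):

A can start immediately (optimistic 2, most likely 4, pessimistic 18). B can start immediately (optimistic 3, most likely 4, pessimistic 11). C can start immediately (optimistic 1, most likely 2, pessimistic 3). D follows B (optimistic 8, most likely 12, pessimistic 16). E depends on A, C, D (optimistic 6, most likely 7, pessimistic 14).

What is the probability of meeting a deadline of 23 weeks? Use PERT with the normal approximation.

0.193

te_A = (2 + 4·4 + 18)/6 = 36/6 = 6; σ²_A = ((18−2)/6)² = 7.111
te_B = (3 + 4·4 + 11)/6 = 30/6 = 5; σ²_B = ((11−3)/6)² = 1.778
te_C = (1 + 4·2 + 3)/6 = 12/6 = 2; σ²_C = ((3−1)/6)² = 0.111
te_D = (8 + 4·12 + 16)/6 = 72/6 = 12; σ²_D = ((16−8)/6)² = 1.778
te_E = (6 + 4·7 + 14)/6 = 48/6 = 8; σ²_E = ((14−6)/6)² = 1.778

Forward pass:
ES_A = 0; EF_A = 6
ES_B = 0; EF_B = 5
ES_C = 0; EF_C = 2
ES_D = 5; EF_D = 5+12 = 17
ES_E = max(EF_A=6, EF_C=2, EF_D=17) = 17; EF_E = 17+8 = 25
Expected project duration μ = 25 weeks. Critical path: B → D → E.

Variance along critical path = 1.778 + 1.778 + 1.778 = 5.333; σ = √5.333 = 2.309 weeks.
Z = (23 − 25) / 2.309 = -0.866
P(T ≤ 23) = Φ(-0.866) ≈ 0.193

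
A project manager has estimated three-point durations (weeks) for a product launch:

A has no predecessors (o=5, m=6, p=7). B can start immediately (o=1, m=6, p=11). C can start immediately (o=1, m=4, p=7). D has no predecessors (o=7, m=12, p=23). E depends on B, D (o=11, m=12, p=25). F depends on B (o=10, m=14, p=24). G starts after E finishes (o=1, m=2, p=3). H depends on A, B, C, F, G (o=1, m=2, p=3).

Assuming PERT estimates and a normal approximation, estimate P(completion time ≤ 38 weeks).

0.975

te_A = (5 + 4·6 + 7)/6 = 36/6 = 6; σ²_A = ((7−5)/6)² = 0.111
te_B = (1 + 4·6 + 11)/6 = 36/6 = 6; σ²_B = ((11−1)/6)² = 2.778
te_C = (1 + 4·4 + 7)/6 = 24/6 = 4; σ²_C = ((7−1)/6)² = 1.000
te_D = (7 + 4·12 + 23)/6 = 78/6 = 13; σ²_D = ((23−7)/6)² = 7.111
te_E = (11 + 4·12 + 25)/6 = 84/6 = 14; σ²_E = ((25−11)/6)² = 5.444
te_F = (10 + 4·14 + 24)/6 = 90/6 = 15; σ²_F = ((24−10)/6)² = 5.444
te_G = (1 + 4·2 + 3)/6 = 12/6 = 2; σ²_G = ((3−1)/6)² = 0.111
te_H = (1 + 4·2 + 3)/6 = 12/6 = 2; σ²_H = ((3−1)/6)² = 0.111

Forward pass:
ES_A = 0; EF_A = 6
ES_B = 0; EF_B = 6
ES_C = 0; EF_C = 4
ES_D = 0; EF_D = 13
ES_E = max(EF_B=6, EF_D=13) = 13; EF_E = 13+14 = 27
ES_F = 6; EF_F = 6+15 = 21
ES_G = 27; EF_G = 27+2 = 29
ES_H = max(EF_A=6, EF_B=6, EF_C=4, EF_F=21, EF_G=29) = 29; EF_H = 29+2 = 31
Expected project duration μ = 31 weeks. Critical path: D → E → G → H.

Variance along critical path = 7.111 + 5.444 + 0.111 + 0.111 = 12.778; σ = √12.778 = 3.575 weeks.
Z = (38 − 31) / 3.575 = 1.958
P(T ≤ 38) = Φ(1.958) ≈ 0.975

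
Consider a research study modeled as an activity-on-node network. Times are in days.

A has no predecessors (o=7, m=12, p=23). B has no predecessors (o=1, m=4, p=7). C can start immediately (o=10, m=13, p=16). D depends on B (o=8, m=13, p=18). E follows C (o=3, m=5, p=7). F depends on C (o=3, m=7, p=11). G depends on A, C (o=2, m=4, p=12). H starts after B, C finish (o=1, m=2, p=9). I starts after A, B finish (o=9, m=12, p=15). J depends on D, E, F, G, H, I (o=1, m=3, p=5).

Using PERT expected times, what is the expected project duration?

te_A = (7 + 4·12 + 23)/6 = 78/6 = 13
te_B = (1 + 4·4 + 7)/6 = 24/6 = 4
te_C = (10 + 4·13 + 16)/6 = 78/6 = 13
te_D = (8 + 4·13 + 18)/6 = 78/6 = 13
te_E = (3 + 4·5 + 7)/6 = 30/6 = 5
te_F = (3 + 4·7 + 11)/6 = 42/6 = 7
te_G = (2 + 4·4 + 12)/6 = 30/6 = 5
te_H = (1 + 4·2 + 9)/6 = 18/6 = 3
te_I = (9 + 4·12 + 15)/6 = 72/6 = 12
te_J = (1 + 4·3 + 5)/6 = 18/6 = 3

Forward pass:
ES_A = 0; EF_A = 13
ES_B = 0; EF_B = 4
ES_C = 0; EF_C = 13
ES_D = 4; EF_D = 4+13 = 17
ES_E = 13; EF_E = 13+5 = 18
ES_F = 13; EF_F = 13+7 = 20
ES_G = max(EF_A=13, EF_C=13) = 13; EF_G = 13+5 = 18
ES_H = max(EF_B=4, EF_C=13) = 13; EF_H = 13+3 = 16
ES_I = max(EF_A=13, EF_B=4) = 13; EF_I = 13+12 = 25
ES_J = max(EF_D=17, EF_E=18, EF_F=20, EF_G=18, EF_H=16, EF_I=25) = 25; EF_J = 25+3 = 28
Expected project duration μ = 28 days. Critical path: A → I → J.

28 days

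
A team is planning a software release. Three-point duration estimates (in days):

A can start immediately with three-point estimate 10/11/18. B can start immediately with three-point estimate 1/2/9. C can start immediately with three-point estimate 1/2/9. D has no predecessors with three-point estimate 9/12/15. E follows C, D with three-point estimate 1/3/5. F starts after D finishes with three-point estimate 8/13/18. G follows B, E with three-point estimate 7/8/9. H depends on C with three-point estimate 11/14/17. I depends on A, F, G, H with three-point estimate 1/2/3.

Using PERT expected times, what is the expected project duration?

27 days

te_A = (10 + 4·11 + 18)/6 = 72/6 = 12
te_B = (1 + 4·2 + 9)/6 = 18/6 = 3
te_C = (1 + 4·2 + 9)/6 = 18/6 = 3
te_D = (9 + 4·12 + 15)/6 = 72/6 = 12
te_E = (1 + 4·3 + 5)/6 = 18/6 = 3
te_F = (8 + 4·13 + 18)/6 = 78/6 = 13
te_G = (7 + 4·8 + 9)/6 = 48/6 = 8
te_H = (11 + 4·14 + 17)/6 = 84/6 = 14
te_I = (1 + 4·2 + 3)/6 = 12/6 = 2

Forward pass:
ES_A = 0; EF_A = 12
ES_B = 0; EF_B = 3
ES_C = 0; EF_C = 3
ES_D = 0; EF_D = 12
ES_E = max(EF_C=3, EF_D=12) = 12; EF_E = 12+3 = 15
ES_F = 12; EF_F = 12+13 = 25
ES_G = max(EF_B=3, EF_E=15) = 15; EF_G = 15+8 = 23
ES_H = 3; EF_H = 3+14 = 17
ES_I = max(EF_A=12, EF_F=25, EF_G=23, EF_H=17) = 25; EF_I = 25+2 = 27
Expected project duration μ = 27 days. Critical path: D → F → I.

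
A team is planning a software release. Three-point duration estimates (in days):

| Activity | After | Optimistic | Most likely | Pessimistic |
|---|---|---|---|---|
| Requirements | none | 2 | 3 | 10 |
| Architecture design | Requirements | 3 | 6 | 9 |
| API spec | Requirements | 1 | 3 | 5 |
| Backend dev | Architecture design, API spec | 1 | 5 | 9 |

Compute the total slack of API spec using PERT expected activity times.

3 days

te_Requirements = (2 + 4·3 + 10)/6 = 24/6 = 4
te_Architecture design = (3 + 4·6 + 9)/6 = 36/6 = 6
te_API spec = (1 + 4·3 + 5)/6 = 18/6 = 3
te_Backend dev = (1 + 4·5 + 9)/6 = 30/6 = 5

Forward pass:
ES_Requirements = 0; EF_Requirements = 4
ES_Architecture design = 4; EF_Architecture design = 4+6 = 10
ES_API spec = 4; EF_API spec = 4+3 = 7
ES_Backend dev = max(EF_Architecture design=10, EF_API spec=7) = 10; EF_Backend dev = 10+5 = 15
Expected project duration μ = 15 days. Critical path: Requirements → Architecture design → Backend dev.

Backward pass:
LF_Backend dev = 15; LS_Backend dev = 15−5 = 10
LF_API spec = LS_Backend dev = 10; LS_API spec = 10−3 = 7
LF_Architecture design = LS_Backend dev = 10; LS_Architecture design = 10−6 = 4
LF_Requirements = min(LS_Architecture design=4, LS_API spec=7) = 4; LS_Requirements = 4−4 = 0
Slack_API spec = LS_API spec − ES_API spec = 7 − 4 = 3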